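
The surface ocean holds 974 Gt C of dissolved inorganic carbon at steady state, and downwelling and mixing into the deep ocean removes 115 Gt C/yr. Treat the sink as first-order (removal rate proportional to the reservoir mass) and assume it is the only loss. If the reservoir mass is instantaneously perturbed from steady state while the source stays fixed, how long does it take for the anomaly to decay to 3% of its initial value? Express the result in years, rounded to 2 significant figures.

For a linear reservoir the anomaly decays as exp(−t/τ) with τ = M/F = 974/115 = 8.470 yr.
exp(−t/τ) = 0.03 ⇒ t = −τ ln(0.03) = 8.470 × 3.507 = 29.70 yr.

30 yr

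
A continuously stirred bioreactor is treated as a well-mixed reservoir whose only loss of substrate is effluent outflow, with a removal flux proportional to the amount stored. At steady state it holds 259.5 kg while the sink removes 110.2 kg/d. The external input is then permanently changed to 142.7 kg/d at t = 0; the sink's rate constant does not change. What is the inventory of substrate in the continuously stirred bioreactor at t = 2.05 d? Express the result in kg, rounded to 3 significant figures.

τ = M₀/F₀ = 259.5/110.2 = 2.355 d; rate constant k = 1/τ.
New steady state M_∞ = F₁/k = F₁·τ = 142.7 × 2.355 = 336.03 kg.
M(t) = M_∞ + (M₀ − M_∞)·e^(−t/τ); t/τ = 2.05/2.355 = 0.8706, so e^(−t/τ) = 0.4187.
M(t) = 336.03 − 76.53 × 0.4187 = 303.99 kg.

304 kg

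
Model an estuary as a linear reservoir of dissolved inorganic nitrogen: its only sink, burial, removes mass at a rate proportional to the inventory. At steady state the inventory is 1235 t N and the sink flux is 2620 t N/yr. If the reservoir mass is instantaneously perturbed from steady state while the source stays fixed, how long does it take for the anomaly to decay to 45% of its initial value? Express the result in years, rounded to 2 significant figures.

For a linear reservoir the anomaly decays as exp(−t/τ) with τ = M/F = 1235/2620 = 0.4714 yr.
exp(−t/τ) = 0.45 ⇒ t = −τ ln(0.45) = 0.4714 × 0.7985 = 0.3764 yr.

0.38 yr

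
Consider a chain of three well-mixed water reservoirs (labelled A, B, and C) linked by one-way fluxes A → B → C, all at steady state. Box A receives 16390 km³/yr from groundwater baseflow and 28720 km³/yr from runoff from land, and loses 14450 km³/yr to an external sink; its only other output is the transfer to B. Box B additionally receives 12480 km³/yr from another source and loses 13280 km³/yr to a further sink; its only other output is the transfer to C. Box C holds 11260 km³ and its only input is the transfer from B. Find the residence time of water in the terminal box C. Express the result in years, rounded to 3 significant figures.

Box A: F(A→B) = (16390 + 28720) − 14450 = 30660 km³/yr.
Box B: F(B→C) = (30660 + 12480) − 13280 = 29860 km³/yr.
Box C throughput = its input = 29860 km³/yr; τ = 11260 / 29860 = 0.3771 yr.

0.377 yr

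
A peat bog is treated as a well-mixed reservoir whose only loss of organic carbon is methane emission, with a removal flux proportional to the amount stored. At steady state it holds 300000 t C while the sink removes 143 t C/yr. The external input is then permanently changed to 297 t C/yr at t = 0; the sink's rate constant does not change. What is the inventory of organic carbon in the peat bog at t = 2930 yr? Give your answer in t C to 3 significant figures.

543000 t C

The sink rate constant is k = F₀/M₀ = 143/300000 = 0.0004767 yr⁻¹.
Solving dM/dt = F₁ − kM with M(0) = M₀ gives M(t) = F₁/k + (M₀ − F₁/k)·e^(−kt).
F₁/k = 297/0.0004767 = 623080 t C; kt = 0.0004767 × 2930 = 1.397, e^(−kt) = 0.2474.
M(2930) = 623080 + (300000 − 623080) × 0.2474 = 623080 − 79940 = 543140 t C.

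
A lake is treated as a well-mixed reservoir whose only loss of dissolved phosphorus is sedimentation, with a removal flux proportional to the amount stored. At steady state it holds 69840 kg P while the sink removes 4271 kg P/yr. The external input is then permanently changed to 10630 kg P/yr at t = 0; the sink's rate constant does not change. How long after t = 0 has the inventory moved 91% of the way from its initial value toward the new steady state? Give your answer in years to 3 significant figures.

τ = M₀/F₀ = 69840/4271 = 16.35 yr.
The remaining gap fraction is e^(−t/τ); 91% covered ⇒ e^(−t/τ) = 0.0900.
t = −τ ln(0.0900) = 16.35 × 2.408 = 39.38 yr.

39.4 yr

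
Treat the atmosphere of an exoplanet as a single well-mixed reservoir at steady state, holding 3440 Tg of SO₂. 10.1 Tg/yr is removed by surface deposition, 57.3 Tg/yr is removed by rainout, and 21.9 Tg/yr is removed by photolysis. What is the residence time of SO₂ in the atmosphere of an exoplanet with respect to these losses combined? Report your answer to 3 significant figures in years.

Total removal = 10.10 + 57.30 + 21.90 = 89.300 Tg/yr.
τ = M / ΣF_out = 3440 / 89.300 = 38.52 yr.

38.5 yr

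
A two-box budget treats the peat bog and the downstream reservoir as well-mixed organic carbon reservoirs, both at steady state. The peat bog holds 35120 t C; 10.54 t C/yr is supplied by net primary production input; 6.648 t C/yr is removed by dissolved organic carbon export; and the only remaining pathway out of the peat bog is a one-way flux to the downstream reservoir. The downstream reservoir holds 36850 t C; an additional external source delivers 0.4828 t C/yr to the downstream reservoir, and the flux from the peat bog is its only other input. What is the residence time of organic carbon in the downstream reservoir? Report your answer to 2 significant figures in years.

Balance the peat bog: ΣF_in = 10.540 t C/yr.
Flux to the downstream reservoir = ΣF_in − (6.648) = 3.8920 t C/yr.
Total input to the downstream reservoir = 3.8920 + 0.4828 = 4.3748 t C/yr; at steady state this equals its total output.
τ = M / F = 36850 / 4.3748 = 8423 yr.

8400 yr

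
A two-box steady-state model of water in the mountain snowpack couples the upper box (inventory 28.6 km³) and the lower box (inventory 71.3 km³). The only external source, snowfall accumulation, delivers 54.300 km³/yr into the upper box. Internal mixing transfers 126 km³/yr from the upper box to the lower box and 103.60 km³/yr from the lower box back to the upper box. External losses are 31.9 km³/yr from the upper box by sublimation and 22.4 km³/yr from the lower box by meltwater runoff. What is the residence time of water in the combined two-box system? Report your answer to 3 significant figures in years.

For the system as a whole, the A↔B exchange is internal and contributes nothing to the throughput; only the external sinks remove mass.
M_total = 28.6 + 71.3 = 99.900 km³.
ΣF_external_out = 31.9 + 22.4 = 54.300 km³/yr.
τ = M_total / ΣF_ext = 99.900 / 54.300 = 1.840 yr.

1.84 yr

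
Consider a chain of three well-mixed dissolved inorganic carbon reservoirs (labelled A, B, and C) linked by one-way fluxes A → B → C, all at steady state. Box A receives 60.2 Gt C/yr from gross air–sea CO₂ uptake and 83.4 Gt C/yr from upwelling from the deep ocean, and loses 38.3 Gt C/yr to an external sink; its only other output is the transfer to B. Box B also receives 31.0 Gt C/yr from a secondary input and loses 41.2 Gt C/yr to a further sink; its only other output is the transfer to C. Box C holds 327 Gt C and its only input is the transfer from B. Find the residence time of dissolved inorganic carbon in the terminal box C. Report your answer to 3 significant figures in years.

3.44 yr

Box A: F(A→B) = (60.2 + 83.4) − 38.3 = 105.30 Gt C/yr.
Box B: F(B→C) = (105.30 + 31.0) − 41.2 = 95.100 Gt C/yr.
Box C throughput = its input = 95.100 Gt C/yr; τ = 327 / 95.100 = 3.438 yr.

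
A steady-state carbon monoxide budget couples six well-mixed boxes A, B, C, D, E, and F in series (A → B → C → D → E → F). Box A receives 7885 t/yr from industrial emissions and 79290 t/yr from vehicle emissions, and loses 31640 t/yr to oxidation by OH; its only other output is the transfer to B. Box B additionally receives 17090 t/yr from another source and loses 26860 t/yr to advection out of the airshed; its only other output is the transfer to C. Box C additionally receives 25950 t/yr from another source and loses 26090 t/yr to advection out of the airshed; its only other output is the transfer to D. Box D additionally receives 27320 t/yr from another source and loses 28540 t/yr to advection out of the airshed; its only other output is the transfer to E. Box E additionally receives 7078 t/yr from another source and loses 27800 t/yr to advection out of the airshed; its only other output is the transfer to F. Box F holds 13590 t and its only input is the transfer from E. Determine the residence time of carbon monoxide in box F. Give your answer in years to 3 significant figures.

0.574 yr

Box A: F(A→B) = (7885 + 79290) − 31640 = 55535 t/yr.
Box B: F(B→C) = (55535 + 17090) − 26860 = 45765 t/yr.
Box C: F(C→D) = (45765 + 25950) − 26090 = 45625 t/yr.
Box D: F(D→E) = (45625 + 27320) − 28540 = 44405 t/yr.
Box E: F(E→F) = (44405 + 7078) − 27800 = 23683 t/yr.
Box F throughput = its input = 23683 t/yr; τ = 13590 / 23683 = 0.5738 yr.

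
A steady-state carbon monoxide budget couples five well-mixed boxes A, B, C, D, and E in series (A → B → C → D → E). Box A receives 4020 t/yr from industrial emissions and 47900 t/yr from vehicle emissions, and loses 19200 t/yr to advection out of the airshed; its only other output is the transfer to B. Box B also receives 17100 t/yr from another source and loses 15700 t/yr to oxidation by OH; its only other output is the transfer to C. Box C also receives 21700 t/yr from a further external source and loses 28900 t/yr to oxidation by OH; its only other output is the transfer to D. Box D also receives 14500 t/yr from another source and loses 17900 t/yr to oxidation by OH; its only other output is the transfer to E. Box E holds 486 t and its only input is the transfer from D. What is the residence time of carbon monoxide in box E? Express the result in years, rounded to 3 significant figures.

Box A: F(A→B) = (4020 + 47900) − 19200 = 32720 t/yr.
Box B: F(B→C) = (32720 + 17100) − 15700 = 34120 t/yr.
Box C: F(C→D) = (34120 + 21700) − 28900 = 26920 t/yr.
Box D: F(D→E) = (26920 + 14500) − 17900 = 23520 t/yr.
Box E throughput = its input = 23520 t/yr; τ = 486 / 23520 = 0.02066 yr.

0.0207 yr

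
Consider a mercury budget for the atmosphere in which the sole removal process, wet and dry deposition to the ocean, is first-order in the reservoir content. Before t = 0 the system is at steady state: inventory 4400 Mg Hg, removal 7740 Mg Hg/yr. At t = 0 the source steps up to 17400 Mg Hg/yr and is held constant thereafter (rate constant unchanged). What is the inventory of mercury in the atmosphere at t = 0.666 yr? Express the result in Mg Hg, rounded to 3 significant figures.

Residence time τ = M₀/F₀ = 0.5685 yr. The eventual steady state is M_∞ = M₀·(F₁/F₀) = 4400 × 17400/7740 = 9891.5 Mg Hg.
The anomaly ΔM(t) = M(t) − M_∞ decays as ΔM₀·e^(−t/τ) with ΔM₀ = 4400 − 9891.5 = −5491 Mg Hg.
At t = 0.666 yr, e^(−t/τ) = e^(−1.172) = 0.3099, so ΔM = −1702 Mg Hg and M = 9891.5 − 1702 = 8189.7 Mg Hg.

8190 Mg Hg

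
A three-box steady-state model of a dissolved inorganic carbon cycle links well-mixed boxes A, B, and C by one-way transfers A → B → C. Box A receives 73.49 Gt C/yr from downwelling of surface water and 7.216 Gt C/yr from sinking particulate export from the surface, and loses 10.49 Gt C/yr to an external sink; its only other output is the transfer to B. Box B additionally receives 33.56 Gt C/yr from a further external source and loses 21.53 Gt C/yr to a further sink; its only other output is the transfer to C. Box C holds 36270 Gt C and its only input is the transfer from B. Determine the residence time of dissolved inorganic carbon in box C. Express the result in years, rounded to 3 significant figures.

Box A: F(A→B) = (73.49 + 7.216) − 10.49 = 70.216 Gt C/yr.
Box B: F(B→C) = (70.216 + 33.56) − 21.53 = 82.246 Gt C/yr.
Box C throughput = its input = 82.246 Gt C/yr; τ = 36270 / 82.246 = 441.0 yr.

441 yr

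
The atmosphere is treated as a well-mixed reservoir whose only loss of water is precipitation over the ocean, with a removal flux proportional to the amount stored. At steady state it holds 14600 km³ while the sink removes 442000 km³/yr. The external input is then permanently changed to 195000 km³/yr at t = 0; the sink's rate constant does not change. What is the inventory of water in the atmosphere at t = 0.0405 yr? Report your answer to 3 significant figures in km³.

τ = M₀/F₀ = 14600/442000 = 0.03303 yr; rate constant k = 1/τ.
New steady state M_∞ = F₁/k = F₁·τ = 195000 × 0.03303 = 6441.2 km³.
M(t) = M_∞ + (M₀ − M_∞)·e^(−t/τ); t/τ = 0.0405/0.03303 = 1.226, so e^(−t/τ) = 0.2934.
M(t) = 6441.2 + 8159 × 0.2934 = 8835.3 km³.

8840 km³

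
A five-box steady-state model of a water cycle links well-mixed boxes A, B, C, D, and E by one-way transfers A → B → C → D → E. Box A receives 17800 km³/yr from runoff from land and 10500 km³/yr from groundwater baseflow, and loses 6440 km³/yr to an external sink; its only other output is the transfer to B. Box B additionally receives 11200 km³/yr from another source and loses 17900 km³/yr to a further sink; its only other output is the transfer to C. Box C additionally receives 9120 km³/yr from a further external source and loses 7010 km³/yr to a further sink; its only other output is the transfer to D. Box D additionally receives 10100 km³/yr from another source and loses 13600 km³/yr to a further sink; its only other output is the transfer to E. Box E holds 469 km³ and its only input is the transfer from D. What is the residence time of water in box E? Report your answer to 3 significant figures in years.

0.0341 yr

Box A: F(A→B) = (17800 + 10500) − 6440 = 21860 km³/yr.
Box B: F(B→C) = (21860 + 11200) − 17900 = 15160 km³/yr.
Box C: F(C→D) = (15160 + 9120) − 7010 = 17270 km³/yr.
Box D: F(D→E) = (17270 + 10100) − 13600 = 13770 km³/yr.
Box E throughput = its input = 13770 km³/yr; τ = 469 / 13770 = 0.03406 yr.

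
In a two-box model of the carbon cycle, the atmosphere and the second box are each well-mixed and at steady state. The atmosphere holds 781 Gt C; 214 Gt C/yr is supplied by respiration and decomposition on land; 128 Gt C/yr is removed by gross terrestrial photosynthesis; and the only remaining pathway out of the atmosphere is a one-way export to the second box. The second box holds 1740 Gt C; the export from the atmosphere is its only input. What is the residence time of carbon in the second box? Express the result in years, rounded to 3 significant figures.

Balance the atmosphere: ΣF_in = 214.00 Gt C/yr.
Export to the second box = ΣF_in − (128) = 86.000 Gt C/yr.
At steady state the output of the second box equals its input, 86.000 Gt C/yr.
τ = M / F = 1740 / 86.000 = 20.23 yr.

20.2 yr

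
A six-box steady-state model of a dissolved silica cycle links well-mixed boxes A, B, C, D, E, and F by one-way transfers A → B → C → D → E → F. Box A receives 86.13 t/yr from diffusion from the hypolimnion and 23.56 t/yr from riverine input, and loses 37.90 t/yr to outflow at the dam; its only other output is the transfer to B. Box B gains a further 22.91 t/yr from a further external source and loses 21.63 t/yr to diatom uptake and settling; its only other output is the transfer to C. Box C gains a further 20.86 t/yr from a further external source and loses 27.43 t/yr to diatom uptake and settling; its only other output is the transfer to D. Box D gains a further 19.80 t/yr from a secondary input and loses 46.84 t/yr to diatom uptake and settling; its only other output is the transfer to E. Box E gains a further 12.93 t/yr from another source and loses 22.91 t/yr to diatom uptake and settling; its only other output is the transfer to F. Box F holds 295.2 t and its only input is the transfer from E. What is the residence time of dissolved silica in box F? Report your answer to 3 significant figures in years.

10.0 yr

Box A: F(A→B) = (86.13 + 23.56) − 37.90 = 71.790 t/yr.
Box B: F(B→C) = (71.790 + 22.91) − 21.63 = 73.070 t/yr.
Box C: F(C→D) = (73.070 + 20.86) − 27.43 = 66.500 t/yr.
Box D: F(D→E) = (66.500 + 19.80) − 46.84 = 39.460 t/yr.
Box E: F(E→F) = (39.460 + 12.93) − 22.91 = 29.480 t/yr.
Box F throughput = its input = 29.480 t/yr; τ = 295.2 / 29.480 = 10.01 yr.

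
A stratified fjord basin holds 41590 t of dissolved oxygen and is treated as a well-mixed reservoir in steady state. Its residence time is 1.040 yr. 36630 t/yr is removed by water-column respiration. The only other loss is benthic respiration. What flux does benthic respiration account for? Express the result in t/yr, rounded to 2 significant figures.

3400 t/yr

Total removal F = M/τ = 41590 / 1.040 = 39990 t/yr.
Benthic respiration = F − (36630) = 39990 − 36630 = 3360 t/yr.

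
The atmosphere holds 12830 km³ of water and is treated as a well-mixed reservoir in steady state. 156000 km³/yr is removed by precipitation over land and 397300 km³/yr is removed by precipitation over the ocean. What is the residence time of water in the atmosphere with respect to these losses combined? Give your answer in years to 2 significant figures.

Total removal = 156000 + 397300 = 553300 km³/yr.
τ = M / ΣF_out = 12830 / 553300 = 0.02319 yr.

0.023 yr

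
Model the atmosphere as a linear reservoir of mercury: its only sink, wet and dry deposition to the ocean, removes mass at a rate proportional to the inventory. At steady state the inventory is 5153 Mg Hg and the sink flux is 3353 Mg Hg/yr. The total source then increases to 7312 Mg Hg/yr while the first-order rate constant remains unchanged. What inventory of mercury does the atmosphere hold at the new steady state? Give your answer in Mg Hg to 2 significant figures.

Rate constant k = F/M = 3353 / 5153 = 0.6507 yr⁻¹.
At the new steady state, source = k·M_new ⇒ M_new = 7312 / 0.6507 = 11240 Mg Hg.
(Equivalently M_new = M × F_new/F_old = 5153 × 7312/3353.)

11000 Mg Hg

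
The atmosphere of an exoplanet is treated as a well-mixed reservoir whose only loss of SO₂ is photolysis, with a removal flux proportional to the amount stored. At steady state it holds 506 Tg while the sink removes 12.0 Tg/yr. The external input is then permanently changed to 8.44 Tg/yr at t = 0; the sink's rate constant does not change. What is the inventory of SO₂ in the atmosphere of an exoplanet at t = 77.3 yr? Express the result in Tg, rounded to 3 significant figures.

τ = M₀/F₀ = 506/12.0 = 42.17 yr; rate constant k = 1/τ.
New steady state M_∞ = F₁/k = F₁·τ = 8.44 × 42.17 = 355.89 Tg.
M(t) = M_∞ + (M₀ − M_∞)·e^(−t/τ); t/τ = 77.3/42.17 = 1.833, so e^(−t/τ) = 0.1599.
M(t) = 355.89 + 150.1 × 0.1599 = 379.89 Tg.

380 Tg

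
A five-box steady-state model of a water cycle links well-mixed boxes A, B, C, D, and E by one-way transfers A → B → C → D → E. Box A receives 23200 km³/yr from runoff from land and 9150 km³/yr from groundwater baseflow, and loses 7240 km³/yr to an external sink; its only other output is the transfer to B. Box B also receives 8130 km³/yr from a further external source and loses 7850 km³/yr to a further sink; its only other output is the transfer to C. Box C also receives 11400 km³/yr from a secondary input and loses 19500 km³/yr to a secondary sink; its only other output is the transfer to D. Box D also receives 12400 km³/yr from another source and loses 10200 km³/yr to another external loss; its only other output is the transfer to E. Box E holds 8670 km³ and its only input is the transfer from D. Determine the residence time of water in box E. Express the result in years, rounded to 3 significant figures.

0.445 yr

Box A: F(A→B) = (23200 + 9150) − 7240 = 25110 km³/yr.
Box B: F(B→C) = (25110 + 8130) − 7850 = 25390 km³/yr.
Box C: F(C→D) = (25390 + 11400) − 19500 = 17290 km³/yr.
Box D: F(D→E) = (17290 + 12400) − 10200 = 19490 km³/yr.
Box E throughput = its input = 19490 km³/yr; τ = 8670 / 19490 = 0.4448 yr.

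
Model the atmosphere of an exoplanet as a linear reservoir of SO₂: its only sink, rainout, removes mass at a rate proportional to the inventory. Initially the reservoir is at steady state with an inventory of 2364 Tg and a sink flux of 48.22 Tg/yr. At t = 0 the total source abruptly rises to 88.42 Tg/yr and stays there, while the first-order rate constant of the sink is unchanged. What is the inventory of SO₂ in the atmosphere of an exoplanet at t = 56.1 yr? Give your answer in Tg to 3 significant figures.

3710 Tg

The sink rate constant is k = F₀/M₀ = 48.22/2364 = 0.02040 yr⁻¹.
Solving dM/dt = F₁ − kM with M(0) = M₀ gives M(t) = F₁/k + (M₀ − F₁/k)·e^(−kt).
F₁/k = 88.42/0.02040 = 4334.8 Tg; kt = 0.02040 × 56.1 = 1.144, e^(−kt) = 0.3184.
M(56.1) = 4334.8 + (2364 − 4334.8) × 0.3184 = 4334.8 − 627.6 = 3707.2 Tg.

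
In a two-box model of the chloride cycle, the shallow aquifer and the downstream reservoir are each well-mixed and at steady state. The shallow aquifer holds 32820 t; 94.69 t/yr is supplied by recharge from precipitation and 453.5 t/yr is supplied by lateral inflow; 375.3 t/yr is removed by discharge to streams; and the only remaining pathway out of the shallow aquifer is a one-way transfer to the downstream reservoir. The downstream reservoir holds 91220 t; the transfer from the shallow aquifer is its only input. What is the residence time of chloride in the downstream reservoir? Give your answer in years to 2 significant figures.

530 yr

Balance the shallow aquifer: ΣF_in = 94.69 + 453.5 = 548.19 t/yr.
Transfer to the downstream reservoir = ΣF_in − (375.3) = 172.89 t/yr.
At steady state the output of the downstream reservoir equals its input, 172.89 t/yr.
τ = M / F = 91220 / 172.89 = 527.6 yr.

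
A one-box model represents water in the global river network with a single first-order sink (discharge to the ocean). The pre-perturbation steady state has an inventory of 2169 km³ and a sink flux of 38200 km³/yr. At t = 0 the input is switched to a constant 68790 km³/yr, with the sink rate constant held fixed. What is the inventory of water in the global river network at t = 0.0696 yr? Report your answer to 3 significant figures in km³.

3400 km³

Residence time τ = M₀/F₀ = 0.05678 yr. The eventual steady state is M_∞ = M₀·(F₁/F₀) = 2169 × 68790/38200 = 3905.9 km³.
The anomaly ΔM(t) = M(t) − M_∞ decays as ΔM₀·e^(−t/τ) with ΔM₀ = 2169 − 3905.9 = −1737 km³.
At t = 0.0696 yr, e^(−t/τ) = e^(−1.226) = 0.2935, so ΔM = −509.8 km³ and M = 3905.9 − 509.8 = 3396.1 km³.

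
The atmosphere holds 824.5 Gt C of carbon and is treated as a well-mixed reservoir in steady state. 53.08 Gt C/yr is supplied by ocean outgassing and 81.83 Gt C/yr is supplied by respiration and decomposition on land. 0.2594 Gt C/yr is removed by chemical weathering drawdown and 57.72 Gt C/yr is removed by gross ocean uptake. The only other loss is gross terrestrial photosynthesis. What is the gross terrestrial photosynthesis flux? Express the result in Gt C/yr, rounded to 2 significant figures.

At steady state ΣF_in = ΣF_out.
ΣF_in = 53.08 + 81.83 = 134.91 Gt C/yr.
Gross terrestrial photosynthesis flux = ΣF_in − (0.2594 + 57.72) = 134.91 − 57.98 = 76.93 Gt C/yr.

77 Gt C/yr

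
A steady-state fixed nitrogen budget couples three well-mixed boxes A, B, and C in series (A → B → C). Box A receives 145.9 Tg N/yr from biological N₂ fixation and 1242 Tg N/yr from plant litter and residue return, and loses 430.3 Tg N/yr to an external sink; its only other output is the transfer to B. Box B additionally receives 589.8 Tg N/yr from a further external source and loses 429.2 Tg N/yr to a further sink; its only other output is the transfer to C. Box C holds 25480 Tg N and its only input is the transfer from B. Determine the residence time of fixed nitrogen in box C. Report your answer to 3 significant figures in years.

Box A: F(A→B) = (145.9 + 1242) − 430.3 = 957.60 Tg N/yr.
Box B: F(B→C) = (957.60 + 589.8) − 429.2 = 1118.2 Tg N/yr.
Box C throughput = its input = 1118.2 Tg N/yr; τ = 25480 / 1118.2 = 22.79 yr.

22.8 yr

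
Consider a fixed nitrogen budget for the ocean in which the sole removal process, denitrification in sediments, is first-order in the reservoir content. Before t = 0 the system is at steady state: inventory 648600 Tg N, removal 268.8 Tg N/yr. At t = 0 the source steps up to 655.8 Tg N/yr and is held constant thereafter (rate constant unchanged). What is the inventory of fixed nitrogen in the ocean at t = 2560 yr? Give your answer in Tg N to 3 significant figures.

The sink rate constant is k = F₀/M₀ = 268.8/648600 = 0.0004144 yr⁻¹.
Solving dM/dt = F₁ − kM with M(0) = M₀ gives M(t) = F₁/k + (M₀ − F₁/k)·e^(−kt).
F₁/k = 655.8/0.0004144 = 1.5824×10^6 Tg N; kt = 0.0004144 × 2560 = 1.061, e^(−kt) = 0.3461.
M(2560) = 1.5824×10^6 + (648600 − 1.5824×10^6) × 0.3461 = 1.5824×10^6 − 323200 = 1.2592×10^6 Tg N.

1.26×10^6 Tg N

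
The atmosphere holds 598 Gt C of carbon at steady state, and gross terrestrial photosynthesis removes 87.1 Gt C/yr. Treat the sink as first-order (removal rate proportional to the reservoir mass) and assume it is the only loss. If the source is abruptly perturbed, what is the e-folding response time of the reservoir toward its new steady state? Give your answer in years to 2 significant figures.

For a linear reservoir the response time equals the residence time τ = M/F.
τ = 598 / 87.1 = 6.866 yr.

6.9 yr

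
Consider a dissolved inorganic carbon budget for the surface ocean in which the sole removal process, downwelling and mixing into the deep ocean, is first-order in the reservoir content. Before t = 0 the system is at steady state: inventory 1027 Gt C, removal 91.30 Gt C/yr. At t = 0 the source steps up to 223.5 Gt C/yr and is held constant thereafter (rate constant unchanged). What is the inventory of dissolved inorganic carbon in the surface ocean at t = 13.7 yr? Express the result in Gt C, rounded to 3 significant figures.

2070 Gt C

τ = M₀/F₀ = 1027/91.30 = 11.25 yr; rate constant k = 1/τ.
New steady state M_∞ = F₁/k = F₁·τ = 223.5 × 11.25 = 2514.1 Gt C.
M(t) = M_∞ + (M₀ − M_∞)·e^(−t/τ); t/τ = 13.7/11.25 = 1.218, so e^(−t/τ) = 0.2958.
M(t) = 2514.1 − 1487 × 0.2958 = 2074.1 Gt C.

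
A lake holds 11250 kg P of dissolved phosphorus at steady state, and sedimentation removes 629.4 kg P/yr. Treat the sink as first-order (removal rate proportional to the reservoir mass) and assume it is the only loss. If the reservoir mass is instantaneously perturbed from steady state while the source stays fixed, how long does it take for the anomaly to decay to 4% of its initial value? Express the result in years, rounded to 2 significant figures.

For a linear reservoir the anomaly decays as exp(−t/τ) with τ = M/F = 11250/629.4 = 17.87 yr.
exp(−t/τ) = 0.04 ⇒ t = −τ ln(0.04) = 17.87 × 3.219 = 57.53 yr.

58 yr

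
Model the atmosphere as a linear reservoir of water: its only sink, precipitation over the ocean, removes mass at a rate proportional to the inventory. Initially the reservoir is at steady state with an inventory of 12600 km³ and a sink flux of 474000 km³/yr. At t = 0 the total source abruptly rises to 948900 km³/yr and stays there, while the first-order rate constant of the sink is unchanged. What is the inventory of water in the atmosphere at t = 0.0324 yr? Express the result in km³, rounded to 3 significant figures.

The sink rate constant is k = F₀/M₀ = 474000/12600 = 37.62 yr⁻¹.
Solving dM/dt = F₁ − kM with M(0) = M₀ gives M(t) = F₁/k + (M₀ − F₁/k)·e^(−kt).
F₁/k = 948900/37.62 = 25224 km³; kt = 37.62 × 0.0324 = 1.219, e^(−kt) = 0.2956.
M(0.0324) = 25224 + (12600 − 25224) × 0.2956 = 25224 − 3731 = 21493 km³.

21500 km³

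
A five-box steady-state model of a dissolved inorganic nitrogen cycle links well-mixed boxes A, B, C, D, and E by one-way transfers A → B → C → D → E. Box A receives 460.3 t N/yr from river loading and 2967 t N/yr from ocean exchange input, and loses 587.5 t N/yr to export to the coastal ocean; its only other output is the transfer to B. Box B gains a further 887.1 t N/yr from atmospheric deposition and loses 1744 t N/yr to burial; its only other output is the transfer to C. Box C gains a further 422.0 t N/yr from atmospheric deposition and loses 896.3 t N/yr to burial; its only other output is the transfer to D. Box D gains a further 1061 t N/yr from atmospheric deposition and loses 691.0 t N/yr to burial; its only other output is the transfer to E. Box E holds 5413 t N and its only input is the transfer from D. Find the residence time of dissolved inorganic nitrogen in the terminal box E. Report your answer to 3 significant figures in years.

Box A: F(A→B) = (460.3 + 2967) − 587.5 = 2839.8 t N/yr.
Box B: F(B→C) = (2839.8 + 887.1) − 1744 = 1982.9 t N/yr.
Box C: F(C→D) = (1982.9 + 422.0) − 896.3 = 1508.6 t N/yr.
Box D: F(D→E) = (1508.6 + 1061) − 691.0 = 1878.6 t N/yr.
Box E throughput = its input = 1878.6 t N/yr; τ = 5413 / 1878.6 = 2.881 yr.

2.88 yr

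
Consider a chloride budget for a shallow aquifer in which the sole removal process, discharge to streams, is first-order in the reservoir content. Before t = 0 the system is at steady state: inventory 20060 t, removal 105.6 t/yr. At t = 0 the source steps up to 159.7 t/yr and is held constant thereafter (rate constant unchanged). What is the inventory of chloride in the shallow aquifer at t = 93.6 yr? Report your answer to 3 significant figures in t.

τ = M₀/F₀ = 20060/105.6 = 190.0 yr; rate constant k = 1/τ.
New steady state M_∞ = F₁/k = F₁·τ = 159.7 × 190.0 = 30337 t.
M(t) = M_∞ + (M₀ − M_∞)·e^(−t/τ); t/τ = 93.6/190.0 = 0.4927, so e^(−t/τ) = 0.6110.
M(t) = 30337 − 10280 × 0.6110 = 24058 t.

24100 t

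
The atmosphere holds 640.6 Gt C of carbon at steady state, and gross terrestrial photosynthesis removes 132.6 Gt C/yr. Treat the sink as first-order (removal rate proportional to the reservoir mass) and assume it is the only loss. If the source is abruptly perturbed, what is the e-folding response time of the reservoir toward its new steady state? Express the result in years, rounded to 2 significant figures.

4.8 yr

For a linear reservoir the response time equals the residence time τ = M/F.
τ = 640.6 / 132.6 = 4.831 yr.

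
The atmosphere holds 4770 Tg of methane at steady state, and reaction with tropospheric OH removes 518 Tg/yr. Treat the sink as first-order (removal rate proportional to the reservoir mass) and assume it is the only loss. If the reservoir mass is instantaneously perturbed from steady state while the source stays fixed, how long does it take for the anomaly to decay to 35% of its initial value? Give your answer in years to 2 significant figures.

9.7 yr

For a linear reservoir the anomaly decays as exp(−t/τ) with τ = M/F = 4770/518 = 9.208 yr.
exp(−t/τ) = 0.35 ⇒ t = −τ ln(0.35) = 9.208 × 1.050 = 9.667 yr.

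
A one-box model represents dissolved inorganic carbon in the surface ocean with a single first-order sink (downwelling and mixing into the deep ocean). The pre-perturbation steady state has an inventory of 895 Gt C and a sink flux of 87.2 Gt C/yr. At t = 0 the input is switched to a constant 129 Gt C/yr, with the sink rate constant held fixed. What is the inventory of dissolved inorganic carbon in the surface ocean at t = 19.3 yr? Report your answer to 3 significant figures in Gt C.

1260 Gt C

The sink rate constant is k = F₀/M₀ = 87.2/895 = 0.09743 yr⁻¹.
Solving dM/dt = F₁ − kM with M(0) = M₀ gives M(t) = F₁/k + (M₀ − F₁/k)·e^(−kt).
F₁/k = 129/0.09743 = 1324.0 Gt C; kt = 0.09743 × 19.3 = 1.880, e^(−kt) = 0.1525.
M(19.3) = 1324.0 + (895 − 1324.0) × 0.1525 = 1324.0 − 65.44 = 1258.6 Gt C.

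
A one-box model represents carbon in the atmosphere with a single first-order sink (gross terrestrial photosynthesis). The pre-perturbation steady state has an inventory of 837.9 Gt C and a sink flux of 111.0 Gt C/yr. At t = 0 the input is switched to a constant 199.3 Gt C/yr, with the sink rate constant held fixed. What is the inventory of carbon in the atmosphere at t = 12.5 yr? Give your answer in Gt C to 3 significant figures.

Residence time τ = M₀/F₀ = 7.549 yr. The eventual steady state is M_∞ = M₀·(F₁/F₀) = 837.9 × 199.3/111.0 = 1504.4 Gt C.
The anomaly ΔM(t) = M(t) − M_∞ decays as ΔM₀·e^(−t/τ) with ΔM₀ = 837.9 − 1504.4 = −666.5 Gt C.
At t = 12.5 yr, e^(−t/τ) = e^(−1.656) = 0.1909, so ΔM = −127.3 Gt C and M = 1504.4 − 127.3 = 1377.2 Gt C.

1380 Gt C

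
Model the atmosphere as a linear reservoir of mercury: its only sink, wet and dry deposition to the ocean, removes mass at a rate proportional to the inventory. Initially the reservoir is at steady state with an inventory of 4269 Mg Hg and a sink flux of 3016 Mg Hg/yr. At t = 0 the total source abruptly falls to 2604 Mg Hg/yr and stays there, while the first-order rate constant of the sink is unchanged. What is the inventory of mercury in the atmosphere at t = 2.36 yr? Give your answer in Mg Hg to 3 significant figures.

τ = M₀/F₀ = 4269/3016 = 1.415 yr; rate constant k = 1/τ.
New steady state M_∞ = F₁/k = F₁·τ = 2604 × 1.415 = 3685.8 Mg Hg.
M(t) = M_∞ + (M₀ − M_∞)·e^(−t/τ); t/τ = 2.36/1.415 = 1.667, so e^(−t/τ) = 0.1888.
M(t) = 3685.8 + 583.2 × 0.1888 = 3795.9 Mg Hg.

3800 Mg Hg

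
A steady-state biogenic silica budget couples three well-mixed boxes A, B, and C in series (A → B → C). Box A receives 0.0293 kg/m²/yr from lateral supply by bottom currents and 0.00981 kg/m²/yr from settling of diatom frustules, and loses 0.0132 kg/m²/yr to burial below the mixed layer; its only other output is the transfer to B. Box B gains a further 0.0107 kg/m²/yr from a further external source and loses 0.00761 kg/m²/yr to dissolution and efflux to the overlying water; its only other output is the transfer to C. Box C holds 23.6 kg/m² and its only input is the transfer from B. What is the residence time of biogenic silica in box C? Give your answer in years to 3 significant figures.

814 yr

Box A: F(A→B) = (0.0293 + 0.00981) − 0.0132 = 0.025910 kg/m²/yr.
Box B: F(B→C) = (0.025910 + 0.0107) − 0.00761 = 0.029000 kg/m²/yr.
Box C throughput = its input = 0.029000 kg/m²/yr; τ = 23.6 / 0.029000 = 813.8 yr.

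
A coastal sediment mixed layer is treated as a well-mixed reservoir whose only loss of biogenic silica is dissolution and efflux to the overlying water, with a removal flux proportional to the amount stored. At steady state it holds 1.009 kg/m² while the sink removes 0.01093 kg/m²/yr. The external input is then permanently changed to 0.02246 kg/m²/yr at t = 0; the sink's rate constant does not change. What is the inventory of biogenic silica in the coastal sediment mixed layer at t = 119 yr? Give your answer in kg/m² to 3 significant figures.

1.78 kg/m²

τ = M₀/F₀ = 1.009/0.01093 = 92.31 yr; rate constant k = 1/τ.
New steady state M_∞ = F₁/k = F₁·τ = 0.02246 × 92.31 = 2.0734 kg/m².
M(t) = M_∞ + (M₀ − M_∞)·e^(−t/τ); t/τ = 119/92.31 = 1.289, so e^(−t/τ) = 0.2755.
M(t) = 2.0734 − 1.064 × 0.2755 = 1.7801 kg/m².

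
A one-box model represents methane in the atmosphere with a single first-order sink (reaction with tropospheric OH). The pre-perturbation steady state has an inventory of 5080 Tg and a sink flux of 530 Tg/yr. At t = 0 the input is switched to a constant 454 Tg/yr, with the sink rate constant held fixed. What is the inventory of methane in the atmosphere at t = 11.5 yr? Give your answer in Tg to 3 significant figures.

4570 Tg

Residence time τ = M₀/F₀ = 9.585 yr. The eventual steady state is M_∞ = M₀·(F₁/F₀) = 5080 × 454/530 = 4351.5 Tg.
The anomaly ΔM(t) = M(t) − M_∞ decays as ΔM₀·e^(−t/τ) with ΔM₀ = 5080 − 4351.5 = 728.5 Tg.
At t = 11.5 yr, e^(−t/τ) = e^(−1.200) = 0.3013, so ΔM = 219.4 Tg and M = 4351.5 + 219.4 = 4571.0 Tg.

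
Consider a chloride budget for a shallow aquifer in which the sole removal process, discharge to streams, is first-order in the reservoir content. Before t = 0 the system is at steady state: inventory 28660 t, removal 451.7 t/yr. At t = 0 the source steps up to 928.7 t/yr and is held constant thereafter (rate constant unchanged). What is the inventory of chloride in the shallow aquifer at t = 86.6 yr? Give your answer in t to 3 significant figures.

The sink rate constant is k = F₀/M₀ = 451.7/28660 = 0.01576 yr⁻¹.
Solving dM/dt = F₁ − kM with M(0) = M₀ gives M(t) = F₁/k + (M₀ − F₁/k)·e^(−kt).
F₁/k = 928.7/0.01576 = 58925 t; kt = 0.01576 × 86.6 = 1.365, e^(−kt) = 0.2554.
M(86.6) = 58925 + (28660 − 58925) × 0.2554 = 58925 − 7730 = 51195 t.

51200 t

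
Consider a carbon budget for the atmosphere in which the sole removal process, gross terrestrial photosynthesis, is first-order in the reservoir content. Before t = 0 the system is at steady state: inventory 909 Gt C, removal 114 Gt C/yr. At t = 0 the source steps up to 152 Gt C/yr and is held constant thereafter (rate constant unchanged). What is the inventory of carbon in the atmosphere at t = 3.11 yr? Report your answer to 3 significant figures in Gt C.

τ = M₀/F₀ = 909/114 = 7.974 yr; rate constant k = 1/τ.
New steady state M_∞ = F₁/k = F₁·τ = 152 × 7.974 = 1212.0 Gt C.
M(t) = M_∞ + (M₀ − M_∞)·e^(−t/τ); t/τ = 3.11/7.974 = 0.3900, so e^(−t/τ) = 0.6770.
M(t) = 1212.0 − 303.0 × 0.6770 = 1006.9 Gt C.

1010 Gt C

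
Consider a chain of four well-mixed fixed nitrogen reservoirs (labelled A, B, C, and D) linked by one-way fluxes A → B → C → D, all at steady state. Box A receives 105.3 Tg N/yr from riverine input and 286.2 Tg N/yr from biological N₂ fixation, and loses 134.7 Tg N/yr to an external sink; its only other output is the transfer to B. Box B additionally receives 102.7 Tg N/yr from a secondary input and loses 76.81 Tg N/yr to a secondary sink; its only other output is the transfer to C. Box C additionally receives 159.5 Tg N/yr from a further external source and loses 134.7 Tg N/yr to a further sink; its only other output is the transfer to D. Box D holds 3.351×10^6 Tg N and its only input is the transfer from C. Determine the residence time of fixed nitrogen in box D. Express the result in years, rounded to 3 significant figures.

10900 yr

Box A: F(A→B) = (105.3 + 286.2) − 134.7 = 256.80 Tg N/yr.
Box B: F(B→C) = (256.80 + 102.7) − 76.81 = 282.69 Tg N/yr.
Box C: F(C→D) = (282.69 + 159.5) − 134.7 = 307.49 Tg N/yr.
Box D throughput = its input = 307.49 Tg N/yr; τ = 3.351×10^6 / 307.49 = 10900 yr.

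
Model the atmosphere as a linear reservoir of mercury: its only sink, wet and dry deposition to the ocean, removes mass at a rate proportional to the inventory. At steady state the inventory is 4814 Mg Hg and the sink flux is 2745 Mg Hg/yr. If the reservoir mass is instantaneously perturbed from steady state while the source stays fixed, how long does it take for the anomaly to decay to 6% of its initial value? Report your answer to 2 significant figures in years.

For a linear reservoir the anomaly decays as exp(−t/τ) with τ = M/F = 4814/2745 = 1.754 yr.
exp(−t/τ) = 0.06 ⇒ t = −τ ln(0.06) = 1.754 × 2.813 = 4.934 yr.

4.9 yr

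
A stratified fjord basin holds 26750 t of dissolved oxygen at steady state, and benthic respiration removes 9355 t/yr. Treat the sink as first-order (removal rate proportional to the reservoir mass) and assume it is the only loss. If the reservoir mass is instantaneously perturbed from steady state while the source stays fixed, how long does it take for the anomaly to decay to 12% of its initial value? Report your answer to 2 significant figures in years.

For a linear reservoir the anomaly decays as exp(−t/τ) with τ = M/F = 26750/9355 = 2.859 yr.
exp(−t/τ) = 0.12 ⇒ t = −τ ln(0.12) = 2.859 × 2.120 = 6.063 yr.

6.1 yr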